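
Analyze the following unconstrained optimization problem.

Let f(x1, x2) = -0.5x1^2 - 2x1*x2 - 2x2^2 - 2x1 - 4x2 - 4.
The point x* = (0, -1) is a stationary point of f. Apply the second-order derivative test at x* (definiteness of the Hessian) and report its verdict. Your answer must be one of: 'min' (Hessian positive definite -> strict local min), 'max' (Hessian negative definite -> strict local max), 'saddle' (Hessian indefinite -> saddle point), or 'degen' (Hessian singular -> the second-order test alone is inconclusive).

Compute the Hessian H = grad^2 f:
  H = [[-1, -2], [-2, -4]]
Verify stationarity: grad f(x*) = H x* + g = (0, 0).
Eigenvalues of H: -5, 0.
H has a zero eigenvalue (singular; negative semidefinite but not definite), so H is neither positive definite, negative definite, nor indefinite. The second-order test alone is inconclusive -> degen.
(Indeed, f is constant along the null direction of H through x*, so x* is not a strict local extremum.)

degen


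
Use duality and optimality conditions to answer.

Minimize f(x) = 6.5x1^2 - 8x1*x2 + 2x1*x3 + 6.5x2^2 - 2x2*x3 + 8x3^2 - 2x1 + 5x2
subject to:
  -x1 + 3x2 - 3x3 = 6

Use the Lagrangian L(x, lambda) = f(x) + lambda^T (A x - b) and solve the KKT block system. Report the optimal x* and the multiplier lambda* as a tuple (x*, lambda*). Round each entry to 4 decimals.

Form the Lagrangian:
  L(x, lambda) = (1/2) x^T Q x + c^T x + lambda^T (A x - b)
Stationarity (grad_x L = 0): Q x + c + A^T lambda = 0.
Primal feasibility: A x = b.

This gives the KKT block system:
  [ Q   A^T ] [ x     ]   [-c ]
  [ A    0  ] [ lambda ] = [ b ]

Solving the linear system:
  x*      = (0.5787, 1.1669, -1.026)
  lambda* = (-5.8641)
  f(x*)   = 19.9308

x* = (0.5787, 1.1669, -1.026), lambda* = (-5.8641)


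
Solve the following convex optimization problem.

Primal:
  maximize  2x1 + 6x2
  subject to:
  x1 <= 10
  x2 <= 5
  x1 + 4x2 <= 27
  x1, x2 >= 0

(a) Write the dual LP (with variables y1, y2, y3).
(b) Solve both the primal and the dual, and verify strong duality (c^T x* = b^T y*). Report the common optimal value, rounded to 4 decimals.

The standard primal-dual pair for 'max c^T x s.t. A x <= b, x >= 0' is:
  Dual:  min b^T y  s.t.  A^T y >= c,  y >= 0.

So the dual LP is:
  minimize  10y1 + 5y2 + 27y3
  subject to:
    y1 + y3 >= 2
    y2 + 4y3 >= 6
    y1, y2, y3 >= 0

Solving the primal: x* = (10, 4.25).
  primal value c^T x* = 45.5.
Solving the dual: y* = (0.5, 0, 1.5).
  dual value b^T y* = 45.5.
Strong duality: c^T x* = b^T y*. Confirmed.

45.5


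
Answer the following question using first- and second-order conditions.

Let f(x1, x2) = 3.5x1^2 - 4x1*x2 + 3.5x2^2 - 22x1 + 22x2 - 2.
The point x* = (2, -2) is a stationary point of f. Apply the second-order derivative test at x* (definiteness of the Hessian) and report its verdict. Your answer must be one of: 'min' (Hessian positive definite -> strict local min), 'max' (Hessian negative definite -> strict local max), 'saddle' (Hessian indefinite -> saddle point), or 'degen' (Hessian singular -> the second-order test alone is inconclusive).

Compute the Hessian H = grad^2 f:
  H = [[7, -4], [-4, 7]]
Verify stationarity: grad f(x*) = H x* + g = (0, 0).
Eigenvalues of H: 3, 11.
Both eigenvalues > 0, so H is positive definite -> x* is a strict local min.

min


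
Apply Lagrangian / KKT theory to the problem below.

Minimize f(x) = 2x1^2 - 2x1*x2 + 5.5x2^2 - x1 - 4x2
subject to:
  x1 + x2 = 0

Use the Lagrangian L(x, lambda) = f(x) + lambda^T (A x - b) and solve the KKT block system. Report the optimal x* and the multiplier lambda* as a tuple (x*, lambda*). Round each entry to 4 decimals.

Form the Lagrangian:
  L(x, lambda) = (1/2) x^T Q x + c^T x + lambda^T (A x - b)
Stationarity (grad_x L = 0): Q x + c + A^T lambda = 0.
Primal feasibility: A x = b.

This gives the KKT block system:
  [ Q   A^T ] [ x     ]   [-c ]
  [ A    0  ] [ lambda ] = [ b ]

Solving the linear system:
  x*      = (-0.1579, 0.1579)
  lambda* = (1.9474)
  f(x*)   = -0.2368

x* = (-0.1579, 0.1579), lambda* = (1.9474)


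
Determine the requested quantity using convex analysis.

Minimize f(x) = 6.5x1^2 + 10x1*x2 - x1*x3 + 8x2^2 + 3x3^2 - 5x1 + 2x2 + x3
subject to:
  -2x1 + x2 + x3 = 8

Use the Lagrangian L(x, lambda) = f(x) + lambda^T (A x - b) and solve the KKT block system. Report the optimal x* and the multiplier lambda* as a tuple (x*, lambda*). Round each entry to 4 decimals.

Form the Lagrangian:
  L(x, lambda) = (1/2) x^T Q x + c^T x + lambda^T (A x - b)
Stationarity (grad_x L = 0): Q x + c + A^T lambda = 0.
Primal feasibility: A x = b.

This gives the KKT block system:
  [ Q   A^T ] [ x     ]   [-c ]
  [ A    0  ] [ lambda ] = [ b ]

Solving the linear system:
  x*      = (-2.5145, 2.0221, 0.949)
  lambda* = (-9.2083)
  f(x*)   = 45.6159

x* = (-2.5145, 2.0221, 0.949), lambda* = (-9.2083)


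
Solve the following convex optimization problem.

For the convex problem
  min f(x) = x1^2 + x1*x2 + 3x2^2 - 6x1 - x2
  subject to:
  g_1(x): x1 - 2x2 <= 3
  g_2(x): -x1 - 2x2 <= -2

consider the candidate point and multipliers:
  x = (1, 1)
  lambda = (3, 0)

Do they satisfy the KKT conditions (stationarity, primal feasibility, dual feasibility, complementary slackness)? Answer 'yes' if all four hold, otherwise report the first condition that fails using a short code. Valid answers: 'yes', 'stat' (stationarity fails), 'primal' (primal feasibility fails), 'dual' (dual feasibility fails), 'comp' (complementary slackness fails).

Gradient of f: grad f(x) = Q x + c = (-3, 6)
Constraint values g_i(x) = a_i^T x - b_i:
  g_1((1, 1)) = -4
  g_2((1, 1)) = -1
Stationarity residual: grad f(x) + sum_i lambda_i a_i = (0, 0)
  -> stationarity OK
Primal feasibility (all g_i <= 0): OK
Dual feasibility (all lambda_i >= 0): OK
Complementary slackness (lambda_i * g_i(x) = 0 for all i): FAILS

Verdict: the first failing condition is complementary_slackness -> comp.

comp


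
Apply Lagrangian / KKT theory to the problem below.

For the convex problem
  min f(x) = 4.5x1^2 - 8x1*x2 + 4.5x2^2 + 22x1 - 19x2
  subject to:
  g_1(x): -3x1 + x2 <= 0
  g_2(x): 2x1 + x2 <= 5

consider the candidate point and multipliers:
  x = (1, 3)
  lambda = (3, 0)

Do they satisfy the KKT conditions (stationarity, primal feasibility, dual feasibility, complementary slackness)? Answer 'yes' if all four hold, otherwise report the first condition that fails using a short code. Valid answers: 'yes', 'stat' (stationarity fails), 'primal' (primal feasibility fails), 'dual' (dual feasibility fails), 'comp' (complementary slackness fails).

Gradient of f: grad f(x) = Q x + c = (7, 0)
Constraint values g_i(x) = a_i^T x - b_i:
  g_1((1, 3)) = 0
  g_2((1, 3)) = 0
Stationarity residual: grad f(x) + sum_i lambda_i a_i = (-2, 3)
  -> stationarity FAILS
Primal feasibility (all g_i <= 0): OK
Dual feasibility (all lambda_i >= 0): OK
Complementary slackness (lambda_i * g_i(x) = 0 for all i): OK

Verdict: the first failing condition is stationarity -> stat.

stat


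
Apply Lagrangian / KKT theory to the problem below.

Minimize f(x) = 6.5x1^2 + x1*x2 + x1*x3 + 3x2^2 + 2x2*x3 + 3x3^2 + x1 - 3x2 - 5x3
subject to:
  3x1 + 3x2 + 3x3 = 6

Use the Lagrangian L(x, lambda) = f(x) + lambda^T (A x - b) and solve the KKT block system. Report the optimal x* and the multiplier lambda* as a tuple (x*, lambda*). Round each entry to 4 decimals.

Form the Lagrangian:
  L(x, lambda) = (1/2) x^T Q x + c^T x + lambda^T (A x - b)
Stationarity (grad_x L = 0): Q x + c + A^T lambda = 0.
Primal feasibility: A x = b.

This gives the KKT block system:
  [ Q   A^T ] [ x     ]   [-c ]
  [ A    0  ] [ lambda ] = [ b ]

Solving the linear system:
  x*      = (0.0667, 0.7167, 1.2167)
  lambda* = (-1.2667)
  f(x*)   = -0.2833

x* = (0.0667, 0.7167, 1.2167), lambda* = (-1.2667)


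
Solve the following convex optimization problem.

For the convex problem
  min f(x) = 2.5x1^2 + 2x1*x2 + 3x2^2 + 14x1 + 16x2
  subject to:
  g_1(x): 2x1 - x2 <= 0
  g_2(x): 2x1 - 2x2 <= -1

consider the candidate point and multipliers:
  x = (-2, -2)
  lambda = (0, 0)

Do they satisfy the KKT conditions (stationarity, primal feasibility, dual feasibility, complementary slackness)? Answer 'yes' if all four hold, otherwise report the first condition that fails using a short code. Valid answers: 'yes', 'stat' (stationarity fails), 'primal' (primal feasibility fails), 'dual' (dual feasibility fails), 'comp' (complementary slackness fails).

Gradient of f: grad f(x) = Q x + c = (0, 0)
Constraint values g_i(x) = a_i^T x - b_i:
  g_1((-2, -2)) = -2
  g_2((-2, -2)) = 1
Stationarity residual: grad f(x) + sum_i lambda_i a_i = (0, 0)
  -> stationarity OK
Primal feasibility (all g_i <= 0): FAILS
Dual feasibility (all lambda_i >= 0): OK
Complementary slackness (lambda_i * g_i(x) = 0 for all i): OK

Verdict: the first failing condition is primal_feasibility -> primal.

primal


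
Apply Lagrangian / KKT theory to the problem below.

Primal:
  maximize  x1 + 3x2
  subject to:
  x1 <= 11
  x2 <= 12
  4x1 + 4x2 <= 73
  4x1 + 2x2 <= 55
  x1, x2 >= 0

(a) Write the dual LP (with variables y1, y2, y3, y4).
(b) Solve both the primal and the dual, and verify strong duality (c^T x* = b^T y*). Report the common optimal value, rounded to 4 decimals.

The standard primal-dual pair for 'max c^T x s.t. A x <= b, x >= 0' is:
  Dual:  min b^T y  s.t.  A^T y >= c,  y >= 0.

So the dual LP is:
  minimize  11y1 + 12y2 + 73y3 + 55y4
  subject to:
    y1 + 4y3 + 4y4 >= 1
    y2 + 4y3 + 2y4 >= 3
    y1, y2, y3, y4 >= 0

Solving the primal: x* = (6.25, 12).
  primal value c^T x* = 42.25.
Solving the dual: y* = (0, 2, 0.25, 0).
  dual value b^T y* = 42.25.
Strong duality: c^T x* = b^T y*. Confirmed.

42.25


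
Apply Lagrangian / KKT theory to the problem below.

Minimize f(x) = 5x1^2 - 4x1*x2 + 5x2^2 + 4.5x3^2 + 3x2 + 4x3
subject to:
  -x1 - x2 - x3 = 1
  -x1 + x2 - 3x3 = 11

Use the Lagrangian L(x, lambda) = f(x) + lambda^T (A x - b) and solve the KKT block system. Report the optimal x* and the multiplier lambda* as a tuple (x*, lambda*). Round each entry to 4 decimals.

Form the Lagrangian:
  L(x, lambda) = (1/2) x^T Q x + c^T x + lambda^T (A x - b)
Stationarity (grad_x L = 0): Q x + c + A^T lambda = 0.
Primal feasibility: A x = b.

This gives the KKT block system:
  [ Q   A^T ] [ x     ]   [-c ]
  [ A    0  ] [ lambda ] = [ b ]

Solving the linear system:
  x*      = (0.4267, 1.7867, -3.2133)
  lambda* = (8.14, -11.02)
  f(x*)   = 52.7933

x* = (0.4267, 1.7867, -3.2133), lambda* = (8.14, -11.02)


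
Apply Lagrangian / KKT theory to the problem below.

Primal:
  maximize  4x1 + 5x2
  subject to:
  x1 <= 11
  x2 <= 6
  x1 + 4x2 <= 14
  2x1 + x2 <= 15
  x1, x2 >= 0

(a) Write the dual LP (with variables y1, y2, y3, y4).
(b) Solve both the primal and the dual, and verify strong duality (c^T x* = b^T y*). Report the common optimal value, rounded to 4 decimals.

The standard primal-dual pair for 'max c^T x s.t. A x <= b, x >= 0' is:
  Dual:  min b^T y  s.t.  A^T y >= c,  y >= 0.

So the dual LP is:
  minimize  11y1 + 6y2 + 14y3 + 15y4
  subject to:
    y1 + y3 + 2y4 >= 4
    y2 + 4y3 + y4 >= 5
    y1, y2, y3, y4 >= 0

Solving the primal: x* = (6.5714, 1.8571).
  primal value c^T x* = 35.5714.
Solving the dual: y* = (0, 0, 0.8571, 1.5714).
  dual value b^T y* = 35.5714.
Strong duality: c^T x* = b^T y*. Confirmed.

35.5714


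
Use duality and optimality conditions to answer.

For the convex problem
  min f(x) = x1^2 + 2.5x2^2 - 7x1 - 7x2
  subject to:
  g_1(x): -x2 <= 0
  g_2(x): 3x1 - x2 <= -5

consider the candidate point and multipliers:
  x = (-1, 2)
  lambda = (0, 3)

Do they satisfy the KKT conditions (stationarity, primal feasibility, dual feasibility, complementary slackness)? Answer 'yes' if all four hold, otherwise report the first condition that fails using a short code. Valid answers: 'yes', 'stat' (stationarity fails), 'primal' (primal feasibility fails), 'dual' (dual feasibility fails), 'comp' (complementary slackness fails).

Gradient of f: grad f(x) = Q x + c = (-9, 3)
Constraint values g_i(x) = a_i^T x - b_i:
  g_1((-1, 2)) = -2
  g_2((-1, 2)) = 0
Stationarity residual: grad f(x) + sum_i lambda_i a_i = (0, 0)
  -> stationarity OK
Primal feasibility (all g_i <= 0): OK
Dual feasibility (all lambda_i >= 0): OK
Complementary slackness (lambda_i * g_i(x) = 0 for all i): OK

Verdict: yes, KKT holds.

yes


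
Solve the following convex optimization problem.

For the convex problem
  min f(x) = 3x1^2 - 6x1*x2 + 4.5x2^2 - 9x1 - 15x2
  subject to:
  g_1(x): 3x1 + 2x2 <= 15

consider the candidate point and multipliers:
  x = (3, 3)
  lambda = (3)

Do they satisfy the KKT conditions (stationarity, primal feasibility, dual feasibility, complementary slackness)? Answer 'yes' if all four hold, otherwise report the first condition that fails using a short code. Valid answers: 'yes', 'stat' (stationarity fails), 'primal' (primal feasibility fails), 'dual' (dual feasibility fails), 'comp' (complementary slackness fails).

Gradient of f: grad f(x) = Q x + c = (-9, -6)
Constraint values g_i(x) = a_i^T x - b_i:
  g_1((3, 3)) = 0
Stationarity residual: grad f(x) + sum_i lambda_i a_i = (0, 0)
  -> stationarity OK
Primal feasibility (all g_i <= 0): OK
Dual feasibility (all lambda_i >= 0): OK
Complementary slackness (lambda_i * g_i(x) = 0 for all i): OK

Verdict: yes, KKT holds.

yes


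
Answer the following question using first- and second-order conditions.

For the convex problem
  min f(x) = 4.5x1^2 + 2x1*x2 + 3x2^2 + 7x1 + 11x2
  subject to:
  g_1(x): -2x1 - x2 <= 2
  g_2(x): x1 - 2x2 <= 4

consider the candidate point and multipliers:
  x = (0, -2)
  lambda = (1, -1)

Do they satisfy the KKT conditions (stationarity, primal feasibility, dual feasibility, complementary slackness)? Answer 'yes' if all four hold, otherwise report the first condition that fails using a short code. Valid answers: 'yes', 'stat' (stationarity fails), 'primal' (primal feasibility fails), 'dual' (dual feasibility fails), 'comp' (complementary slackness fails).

Gradient of f: grad f(x) = Q x + c = (3, -1)
Constraint values g_i(x) = a_i^T x - b_i:
  g_1((0, -2)) = 0
  g_2((0, -2)) = 0
Stationarity residual: grad f(x) + sum_i lambda_i a_i = (0, 0)
  -> stationarity OK
Primal feasibility (all g_i <= 0): OK
Dual feasibility (all lambda_i >= 0): FAILS
Complementary slackness (lambda_i * g_i(x) = 0 for all i): OK

Verdict: the first failing condition is dual_feasibility -> dual.

dual


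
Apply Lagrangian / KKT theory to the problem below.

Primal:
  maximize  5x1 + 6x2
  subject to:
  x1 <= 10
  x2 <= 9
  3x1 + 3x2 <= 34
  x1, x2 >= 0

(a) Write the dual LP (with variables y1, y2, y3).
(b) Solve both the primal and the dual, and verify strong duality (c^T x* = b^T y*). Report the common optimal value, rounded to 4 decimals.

The standard primal-dual pair for 'max c^T x s.t. A x <= b, x >= 0' is:
  Dual:  min b^T y  s.t.  A^T y >= c,  y >= 0.

So the dual LP is:
  minimize  10y1 + 9y2 + 34y3
  subject to:
    y1 + 3y3 >= 5
    y2 + 3y3 >= 6
    y1, y2, y3 >= 0

Solving the primal: x* = (2.3333, 9).
  primal value c^T x* = 65.6667.
Solving the dual: y* = (0, 1, 1.6667).
  dual value b^T y* = 65.6667.
Strong duality: c^T x* = b^T y*. Confirmed.

65.6667


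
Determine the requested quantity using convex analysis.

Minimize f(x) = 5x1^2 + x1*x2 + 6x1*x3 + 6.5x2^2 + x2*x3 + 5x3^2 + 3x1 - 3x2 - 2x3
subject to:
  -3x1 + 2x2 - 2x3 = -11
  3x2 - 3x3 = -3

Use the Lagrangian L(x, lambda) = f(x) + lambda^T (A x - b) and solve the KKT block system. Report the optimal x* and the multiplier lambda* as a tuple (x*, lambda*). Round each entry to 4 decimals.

Form the Lagrangian:
  L(x, lambda) = (1/2) x^T Q x + c^T x + lambda^T (A x - b)
Stationarity (grad_x L = 0): Q x + c + A^T lambda = 0.
Primal feasibility: A x = b.

This gives the KKT block system:
  [ Q   A^T ] [ x     ]   [-c ]
  [ A    0  ] [ lambda ] = [ b ]

Solving the linear system:
  x*      = (3, -1.08, -0.08)
  lambda* = (10.48, -2.28)
  f(x*)   = 60.42

x* = (3, -1.08, -0.08), lambda* = (10.48, -2.28)


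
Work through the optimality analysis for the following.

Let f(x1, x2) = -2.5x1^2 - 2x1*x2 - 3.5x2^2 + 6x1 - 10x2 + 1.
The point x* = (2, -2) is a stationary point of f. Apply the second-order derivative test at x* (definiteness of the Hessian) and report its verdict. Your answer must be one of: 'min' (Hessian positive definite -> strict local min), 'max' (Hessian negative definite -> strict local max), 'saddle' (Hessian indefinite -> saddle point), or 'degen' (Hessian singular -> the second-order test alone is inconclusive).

Compute the Hessian H = grad^2 f:
  H = [[-5, -2], [-2, -7]]
Verify stationarity: grad f(x*) = H x* + g = (0, 0).
Eigenvalues of H: -8.2361, -3.7639.
Both eigenvalues < 0, so H is negative definite -> x* is a strict local max.

max


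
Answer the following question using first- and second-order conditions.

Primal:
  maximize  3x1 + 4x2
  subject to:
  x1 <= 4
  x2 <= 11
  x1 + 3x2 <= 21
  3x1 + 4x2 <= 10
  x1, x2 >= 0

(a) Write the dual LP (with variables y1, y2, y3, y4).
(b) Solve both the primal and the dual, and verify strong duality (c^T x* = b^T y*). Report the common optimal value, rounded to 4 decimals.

The standard primal-dual pair for 'max c^T x s.t. A x <= b, x >= 0' is:
  Dual:  min b^T y  s.t.  A^T y >= c,  y >= 0.

So the dual LP is:
  minimize  4y1 + 11y2 + 21y3 + 10y4
  subject to:
    y1 + y3 + 3y4 >= 3
    y2 + 3y3 + 4y4 >= 4
    y1, y2, y3, y4 >= 0

Solving the primal: x* = (3.3333, 0).
  primal value c^T x* = 10.
Solving the dual: y* = (0, 0, 0, 1).
  dual value b^T y* = 10.
Strong duality: c^T x* = b^T y*. Confirmed.

10


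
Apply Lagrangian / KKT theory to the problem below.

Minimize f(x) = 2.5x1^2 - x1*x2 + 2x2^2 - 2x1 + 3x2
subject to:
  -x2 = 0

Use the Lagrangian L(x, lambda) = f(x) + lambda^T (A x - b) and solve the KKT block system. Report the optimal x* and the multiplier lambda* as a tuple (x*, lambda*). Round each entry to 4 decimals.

Form the Lagrangian:
  L(x, lambda) = (1/2) x^T Q x + c^T x + lambda^T (A x - b)
Stationarity (grad_x L = 0): Q x + c + A^T lambda = 0.
Primal feasibility: A x = b.

This gives the KKT block system:
  [ Q   A^T ] [ x     ]   [-c ]
  [ A    0  ] [ lambda ] = [ b ]

Solving the linear system:
  x*      = (0.4, 0)
  lambda* = (2.6)
  f(x*)   = -0.4

x* = (0.4, 0), lambda* = (2.6)


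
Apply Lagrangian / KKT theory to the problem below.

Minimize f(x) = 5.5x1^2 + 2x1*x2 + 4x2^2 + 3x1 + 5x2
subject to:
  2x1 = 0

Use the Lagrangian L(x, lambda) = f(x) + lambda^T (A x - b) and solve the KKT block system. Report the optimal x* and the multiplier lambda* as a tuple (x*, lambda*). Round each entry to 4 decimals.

Form the Lagrangian:
  L(x, lambda) = (1/2) x^T Q x + c^T x + lambda^T (A x - b)
Stationarity (grad_x L = 0): Q x + c + A^T lambda = 0.
Primal feasibility: A x = b.

This gives the KKT block system:
  [ Q   A^T ] [ x     ]   [-c ]
  [ A    0  ] [ lambda ] = [ b ]

Solving the linear system:
  x*      = (0, -0.625)
  lambda* = (-0.875)
  f(x*)   = -1.5625

x* = (0, -0.625), lambda* = (-0.875)


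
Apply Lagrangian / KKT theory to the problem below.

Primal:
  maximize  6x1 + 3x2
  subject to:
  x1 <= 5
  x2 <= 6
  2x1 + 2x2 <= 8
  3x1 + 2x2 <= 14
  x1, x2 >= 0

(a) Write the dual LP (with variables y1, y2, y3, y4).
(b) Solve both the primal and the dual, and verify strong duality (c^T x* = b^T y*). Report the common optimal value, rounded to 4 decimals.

The standard primal-dual pair for 'max c^T x s.t. A x <= b, x >= 0' is:
  Dual:  min b^T y  s.t.  A^T y >= c,  y >= 0.

So the dual LP is:
  minimize  5y1 + 6y2 + 8y3 + 14y4
  subject to:
    y1 + 2y3 + 3y4 >= 6
    y2 + 2y3 + 2y4 >= 3
    y1, y2, y3, y4 >= 0

Solving the primal: x* = (4, 0).
  primal value c^T x* = 24.
Solving the dual: y* = (0, 0, 3, 0).
  dual value b^T y* = 24.
Strong duality: c^T x* = b^T y*. Confirmed.

24


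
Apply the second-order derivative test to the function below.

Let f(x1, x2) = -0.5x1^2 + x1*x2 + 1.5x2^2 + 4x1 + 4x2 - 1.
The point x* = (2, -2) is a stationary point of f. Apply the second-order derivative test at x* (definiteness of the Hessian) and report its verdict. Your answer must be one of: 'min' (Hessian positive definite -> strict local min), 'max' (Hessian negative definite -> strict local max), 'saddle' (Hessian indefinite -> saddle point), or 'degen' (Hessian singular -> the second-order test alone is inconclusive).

Compute the Hessian H = grad^2 f:
  H = [[-1, 1], [1, 3]]
Verify stationarity: grad f(x*) = H x* + g = (0, 0).
Eigenvalues of H: -1.2361, 3.2361.
Eigenvalues have mixed signs, so H is indefinite -> x* is a saddle point.

saddle


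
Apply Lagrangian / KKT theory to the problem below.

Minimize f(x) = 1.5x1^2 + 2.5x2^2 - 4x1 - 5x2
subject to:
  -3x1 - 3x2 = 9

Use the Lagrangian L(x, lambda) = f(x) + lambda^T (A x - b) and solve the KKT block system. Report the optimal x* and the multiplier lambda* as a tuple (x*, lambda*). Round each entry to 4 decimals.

Form the Lagrangian:
  L(x, lambda) = (1/2) x^T Q x + c^T x + lambda^T (A x - b)
Stationarity (grad_x L = 0): Q x + c + A^T lambda = 0.
Primal feasibility: A x = b.

This gives the KKT block system:
  [ Q   A^T ] [ x     ]   [-c ]
  [ A    0  ] [ lambda ] = [ b ]

Solving the linear system:
  x*      = (-2, -1)
  lambda* = (-3.3333)
  f(x*)   = 21.5

x* = (-2, -1), lambda* = (-3.3333)


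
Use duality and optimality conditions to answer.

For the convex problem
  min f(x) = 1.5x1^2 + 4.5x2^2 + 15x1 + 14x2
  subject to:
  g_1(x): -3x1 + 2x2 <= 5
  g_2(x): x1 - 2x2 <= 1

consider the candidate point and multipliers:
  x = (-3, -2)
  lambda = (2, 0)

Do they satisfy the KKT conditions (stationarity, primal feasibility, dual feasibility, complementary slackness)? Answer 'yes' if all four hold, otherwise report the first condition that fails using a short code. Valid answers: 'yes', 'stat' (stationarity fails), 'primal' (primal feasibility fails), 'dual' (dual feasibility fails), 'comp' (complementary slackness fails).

Gradient of f: grad f(x) = Q x + c = (6, -4)
Constraint values g_i(x) = a_i^T x - b_i:
  g_1((-3, -2)) = 0
  g_2((-3, -2)) = 0
Stationarity residual: grad f(x) + sum_i lambda_i a_i = (0, 0)
  -> stationarity OK
Primal feasibility (all g_i <= 0): OK
Dual feasibility (all lambda_i >= 0): OK
Complementary slackness (lambda_i * g_i(x) = 0 for all i): OK

Verdict: yes, KKT holds.

yes


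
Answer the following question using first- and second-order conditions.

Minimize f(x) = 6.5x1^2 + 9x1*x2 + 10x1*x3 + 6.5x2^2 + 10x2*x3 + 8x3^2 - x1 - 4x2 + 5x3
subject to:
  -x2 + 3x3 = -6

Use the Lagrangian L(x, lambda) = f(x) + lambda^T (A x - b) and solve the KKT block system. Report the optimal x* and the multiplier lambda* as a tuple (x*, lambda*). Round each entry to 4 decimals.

Form the Lagrangian:
  L(x, lambda) = (1/2) x^T Q x + c^T x + lambda^T (A x - b)
Stationarity (grad_x L = 0): Q x + c + A^T lambda = 0.
Primal feasibility: A x = b.

This gives the KKT block system:
  [ Q   A^T ] [ x     ]   [-c ]
  [ A    0  ] [ lambda ] = [ b ]

Solving the linear system:
  x*      = (0.3421, 1.3421, -1.5526)
  lambda* = (1)
  f(x*)   = -3.7368

x* = (0.3421, 1.3421, -1.5526), lambda* = (1)


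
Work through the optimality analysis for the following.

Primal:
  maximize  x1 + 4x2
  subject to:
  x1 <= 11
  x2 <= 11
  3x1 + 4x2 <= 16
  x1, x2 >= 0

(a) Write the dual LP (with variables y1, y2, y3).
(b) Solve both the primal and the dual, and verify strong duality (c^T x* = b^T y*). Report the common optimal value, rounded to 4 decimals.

The standard primal-dual pair for 'max c^T x s.t. A x <= b, x >= 0' is:
  Dual:  min b^T y  s.t.  A^T y >= c,  y >= 0.

So the dual LP is:
  minimize  11y1 + 11y2 + 16y3
  subject to:
    y1 + 3y3 >= 1
    y2 + 4y3 >= 4
    y1, y2, y3 >= 0

Solving the primal: x* = (0, 4).
  primal value c^T x* = 16.
Solving the dual: y* = (0, 0, 1).
  dual value b^T y* = 16.
Strong duality: c^T x* = b^T y*. Confirmed.

16


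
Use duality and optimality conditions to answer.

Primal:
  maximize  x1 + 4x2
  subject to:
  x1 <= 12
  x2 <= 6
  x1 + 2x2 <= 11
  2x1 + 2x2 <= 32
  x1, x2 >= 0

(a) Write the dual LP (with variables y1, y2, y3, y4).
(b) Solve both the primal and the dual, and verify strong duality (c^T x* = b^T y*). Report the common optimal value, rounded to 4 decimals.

The standard primal-dual pair for 'max c^T x s.t. A x <= b, x >= 0' is:
  Dual:  min b^T y  s.t.  A^T y >= c,  y >= 0.

So the dual LP is:
  minimize  12y1 + 6y2 + 11y3 + 32y4
  subject to:
    y1 + y3 + 2y4 >= 1
    y2 + 2y3 + 2y4 >= 4
    y1, y2, y3, y4 >= 0

Solving the primal: x* = (0, 5.5).
  primal value c^T x* = 22.
Solving the dual: y* = (0, 0, 2, 0).
  dual value b^T y* = 22.
Strong duality: c^T x* = b^T y*. Confirmed.

22


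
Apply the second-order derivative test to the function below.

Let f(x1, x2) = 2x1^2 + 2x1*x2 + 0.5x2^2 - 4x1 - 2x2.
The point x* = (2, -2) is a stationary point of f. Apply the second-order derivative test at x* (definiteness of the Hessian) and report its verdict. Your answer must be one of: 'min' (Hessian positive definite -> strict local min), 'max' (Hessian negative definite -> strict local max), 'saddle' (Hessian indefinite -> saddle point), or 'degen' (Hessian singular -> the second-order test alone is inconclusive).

Compute the Hessian H = grad^2 f:
  H = [[4, 2], [2, 1]]
Verify stationarity: grad f(x*) = H x* + g = (0, 0).
Eigenvalues of H: 0, 5.
H has a zero eigenvalue (singular; positive semidefinite but not definite), so H is neither positive definite, negative definite, nor indefinite. The second-order test alone is inconclusive -> degen.
(Indeed, f is constant along the null direction of H through x*, so x* is not a strict local extremum.)

degen


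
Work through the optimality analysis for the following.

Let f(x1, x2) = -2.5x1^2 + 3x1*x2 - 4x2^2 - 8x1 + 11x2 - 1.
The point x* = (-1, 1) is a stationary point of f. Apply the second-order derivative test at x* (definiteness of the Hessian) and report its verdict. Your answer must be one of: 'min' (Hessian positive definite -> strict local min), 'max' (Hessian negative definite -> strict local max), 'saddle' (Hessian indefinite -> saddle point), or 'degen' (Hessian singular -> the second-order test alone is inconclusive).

Compute the Hessian H = grad^2 f:
  H = [[-5, 3], [3, -8]]
Verify stationarity: grad f(x*) = H x* + g = (0, 0).
Eigenvalues of H: -9.8541, -3.1459.
Both eigenvalues < 0, so H is negative definite -> x* is a strict local max.

max


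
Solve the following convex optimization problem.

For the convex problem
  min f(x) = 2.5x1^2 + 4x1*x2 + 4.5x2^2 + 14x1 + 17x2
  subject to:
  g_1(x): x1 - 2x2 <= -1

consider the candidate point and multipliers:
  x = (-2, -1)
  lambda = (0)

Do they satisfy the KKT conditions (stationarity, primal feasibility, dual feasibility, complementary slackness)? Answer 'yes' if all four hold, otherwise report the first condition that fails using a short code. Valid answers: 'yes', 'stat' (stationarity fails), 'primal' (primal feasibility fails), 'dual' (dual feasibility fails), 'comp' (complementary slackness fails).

Gradient of f: grad f(x) = Q x + c = (0, 0)
Constraint values g_i(x) = a_i^T x - b_i:
  g_1((-2, -1)) = 1
Stationarity residual: grad f(x) + sum_i lambda_i a_i = (0, 0)
  -> stationarity OK
Primal feasibility (all g_i <= 0): FAILS
Dual feasibility (all lambda_i >= 0): OK
Complementary slackness (lambda_i * g_i(x) = 0 for all i): OK

Verdict: the first failing condition is primal_feasibility -> primal.

primal


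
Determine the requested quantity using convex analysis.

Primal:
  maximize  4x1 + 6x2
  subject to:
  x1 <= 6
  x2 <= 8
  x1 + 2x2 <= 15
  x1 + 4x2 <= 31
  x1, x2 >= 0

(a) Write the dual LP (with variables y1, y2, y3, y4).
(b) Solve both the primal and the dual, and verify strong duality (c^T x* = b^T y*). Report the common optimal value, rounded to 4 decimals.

The standard primal-dual pair for 'max c^T x s.t. A x <= b, x >= 0' is:
  Dual:  min b^T y  s.t.  A^T y >= c,  y >= 0.

So the dual LP is:
  minimize  6y1 + 8y2 + 15y3 + 31y4
  subject to:
    y1 + y3 + y4 >= 4
    y2 + 2y3 + 4y4 >= 6
    y1, y2, y3, y4 >= 0

Solving the primal: x* = (6, 4.5).
  primal value c^T x* = 51.
Solving the dual: y* = (1, 0, 3, 0).
  dual value b^T y* = 51.
Strong duality: c^T x* = b^T y*. Confirmed.

51


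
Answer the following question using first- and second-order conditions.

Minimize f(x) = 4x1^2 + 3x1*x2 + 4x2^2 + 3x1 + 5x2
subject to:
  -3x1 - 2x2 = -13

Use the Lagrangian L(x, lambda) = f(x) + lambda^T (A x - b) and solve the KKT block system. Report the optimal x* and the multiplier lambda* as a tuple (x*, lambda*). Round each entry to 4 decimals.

Form the Lagrangian:
  L(x, lambda) = (1/2) x^T Q x + c^T x + lambda^T (A x - b)
Stationarity (grad_x L = 0): Q x + c + A^T lambda = 0.
Primal feasibility: A x = b.

This gives the KKT block system:
  [ Q   A^T ] [ x     ]   [-c ]
  [ A    0  ] [ lambda ] = [ b ]

Solving the linear system:
  x*      = (3.7059, 0.9412)
  lambda* = (11.8235)
  f(x*)   = 84.7647

x* = (3.7059, 0.9412), lambda* = (11.8235)


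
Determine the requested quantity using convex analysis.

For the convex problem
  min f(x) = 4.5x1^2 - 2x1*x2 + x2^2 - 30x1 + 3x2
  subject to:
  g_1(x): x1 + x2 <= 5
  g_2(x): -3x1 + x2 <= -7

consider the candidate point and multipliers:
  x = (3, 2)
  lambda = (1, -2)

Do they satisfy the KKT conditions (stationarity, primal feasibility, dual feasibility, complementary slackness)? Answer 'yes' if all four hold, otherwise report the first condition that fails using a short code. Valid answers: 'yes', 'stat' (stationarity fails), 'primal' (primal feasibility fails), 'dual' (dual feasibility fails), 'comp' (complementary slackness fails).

Gradient of f: grad f(x) = Q x + c = (-7, 1)
Constraint values g_i(x) = a_i^T x - b_i:
  g_1((3, 2)) = 0
  g_2((3, 2)) = 0
Stationarity residual: grad f(x) + sum_i lambda_i a_i = (0, 0)
  -> stationarity OK
Primal feasibility (all g_i <= 0): OK
Dual feasibility (all lambda_i >= 0): FAILS
Complementary slackness (lambda_i * g_i(x) = 0 for all i): OK

Verdict: the first failing condition is dual_feasibility -> dual.

dual


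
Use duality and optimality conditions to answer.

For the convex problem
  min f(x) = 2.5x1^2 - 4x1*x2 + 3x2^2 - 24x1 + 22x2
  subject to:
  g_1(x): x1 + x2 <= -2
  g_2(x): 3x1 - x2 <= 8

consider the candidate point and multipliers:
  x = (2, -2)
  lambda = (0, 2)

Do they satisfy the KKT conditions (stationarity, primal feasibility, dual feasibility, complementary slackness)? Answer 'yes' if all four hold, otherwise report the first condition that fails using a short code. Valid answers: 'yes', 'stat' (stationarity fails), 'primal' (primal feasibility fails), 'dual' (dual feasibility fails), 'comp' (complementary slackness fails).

Gradient of f: grad f(x) = Q x + c = (-6, 2)
Constraint values g_i(x) = a_i^T x - b_i:
  g_1((2, -2)) = 2
  g_2((2, -2)) = 0
Stationarity residual: grad f(x) + sum_i lambda_i a_i = (0, 0)
  -> stationarity OK
Primal feasibility (all g_i <= 0): FAILS
Dual feasibility (all lambda_i >= 0): OK
Complementary slackness (lambda_i * g_i(x) = 0 for all i): OK

Verdict: the first failing condition is primal_feasibility -> primal.

primal


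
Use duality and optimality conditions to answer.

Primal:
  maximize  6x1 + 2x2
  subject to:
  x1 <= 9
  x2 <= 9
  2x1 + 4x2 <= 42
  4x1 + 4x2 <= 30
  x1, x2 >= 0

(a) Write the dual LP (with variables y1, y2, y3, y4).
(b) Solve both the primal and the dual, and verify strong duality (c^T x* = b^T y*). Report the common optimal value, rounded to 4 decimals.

The standard primal-dual pair for 'max c^T x s.t. A x <= b, x >= 0' is:
  Dual:  min b^T y  s.t.  A^T y >= c,  y >= 0.

So the dual LP is:
  minimize  9y1 + 9y2 + 42y3 + 30y4
  subject to:
    y1 + 2y3 + 4y4 >= 6
    y2 + 4y3 + 4y4 >= 2
    y1, y2, y3, y4 >= 0

Solving the primal: x* = (7.5, 0).
  primal value c^T x* = 45.
Solving the dual: y* = (0, 0, 0, 1.5).
  dual value b^T y* = 45.
Strong duality: c^T x* = b^T y*. Confirmed.

45


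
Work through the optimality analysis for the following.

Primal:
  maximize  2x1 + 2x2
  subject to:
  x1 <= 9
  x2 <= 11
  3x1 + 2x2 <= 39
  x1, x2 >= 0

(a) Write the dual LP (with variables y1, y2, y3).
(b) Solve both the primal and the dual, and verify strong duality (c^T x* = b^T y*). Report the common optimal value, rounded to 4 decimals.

The standard primal-dual pair for 'max c^T x s.t. A x <= b, x >= 0' is:
  Dual:  min b^T y  s.t.  A^T y >= c,  y >= 0.

So the dual LP is:
  minimize  9y1 + 11y2 + 39y3
  subject to:
    y1 + 3y3 >= 2
    y2 + 2y3 >= 2
    y1, y2, y3 >= 0

Solving the primal: x* = (5.6667, 11).
  primal value c^T x* = 33.3333.
Solving the dual: y* = (0, 0.6667, 0.6667).
  dual value b^T y* = 33.3333.
Strong duality: c^T x* = b^T y*. Confirmed.

33.3333


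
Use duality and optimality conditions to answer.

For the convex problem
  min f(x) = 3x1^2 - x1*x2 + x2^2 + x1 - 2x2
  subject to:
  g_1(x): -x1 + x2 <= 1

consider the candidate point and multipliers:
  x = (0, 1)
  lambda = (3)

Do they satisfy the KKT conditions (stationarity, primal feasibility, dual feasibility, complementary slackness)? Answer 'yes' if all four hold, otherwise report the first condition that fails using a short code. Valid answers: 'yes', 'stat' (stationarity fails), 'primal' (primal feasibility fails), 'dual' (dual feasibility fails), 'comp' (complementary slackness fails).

Gradient of f: grad f(x) = Q x + c = (0, 0)
Constraint values g_i(x) = a_i^T x - b_i:
  g_1((0, 1)) = 0
Stationarity residual: grad f(x) + sum_i lambda_i a_i = (-3, 3)
  -> stationarity FAILS
Primal feasibility (all g_i <= 0): OK
Dual feasibility (all lambda_i >= 0): OK
Complementary slackness (lambda_i * g_i(x) = 0 for all i): OK

Verdict: the first failing condition is stationarity -> stat.

stat


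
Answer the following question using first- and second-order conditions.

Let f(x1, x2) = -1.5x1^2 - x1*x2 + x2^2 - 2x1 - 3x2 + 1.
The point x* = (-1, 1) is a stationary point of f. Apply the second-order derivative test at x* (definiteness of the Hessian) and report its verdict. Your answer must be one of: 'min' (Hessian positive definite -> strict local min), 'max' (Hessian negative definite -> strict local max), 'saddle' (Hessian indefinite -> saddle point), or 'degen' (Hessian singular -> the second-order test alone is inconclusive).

Compute the Hessian H = grad^2 f:
  H = [[-3, -1], [-1, 2]]
Verify stationarity: grad f(x*) = H x* + g = (0, 0).
Eigenvalues of H: -3.1926, 2.1926.
Eigenvalues have mixed signs, so H is indefinite -> x* is a saddle point.

saddle


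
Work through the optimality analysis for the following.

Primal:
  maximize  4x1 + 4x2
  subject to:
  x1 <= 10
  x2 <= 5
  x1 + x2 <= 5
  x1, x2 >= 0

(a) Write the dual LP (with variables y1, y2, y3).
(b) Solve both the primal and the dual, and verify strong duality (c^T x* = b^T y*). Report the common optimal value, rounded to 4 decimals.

The standard primal-dual pair for 'max c^T x s.t. A x <= b, x >= 0' is:
  Dual:  min b^T y  s.t.  A^T y >= c,  y >= 0.

So the dual LP is:
  minimize  10y1 + 5y2 + 5y3
  subject to:
    y1 + y3 >= 4
    y2 + y3 >= 4
    y1, y2, y3 >= 0

Solving the primal: x* = (5, 0).
  primal value c^T x* = 20.
Solving the dual: y* = (0, 0, 4).
  dual value b^T y* = 20.
Strong duality: c^T x* = b^T y*. Confirmed.

20


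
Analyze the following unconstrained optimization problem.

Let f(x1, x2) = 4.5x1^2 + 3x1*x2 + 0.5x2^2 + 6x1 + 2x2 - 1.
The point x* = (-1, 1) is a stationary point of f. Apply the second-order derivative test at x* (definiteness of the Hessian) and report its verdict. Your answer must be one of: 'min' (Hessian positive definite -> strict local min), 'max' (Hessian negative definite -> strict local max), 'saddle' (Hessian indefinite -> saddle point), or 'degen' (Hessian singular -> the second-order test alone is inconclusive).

Compute the Hessian H = grad^2 f:
  H = [[9, 3], [3, 1]]
Verify stationarity: grad f(x*) = H x* + g = (0, 0).
Eigenvalues of H: 0, 10.
H has a zero eigenvalue (singular; positive semidefinite but not definite), so H is neither positive definite, negative definite, nor indefinite. The second-order test alone is inconclusive -> degen.
(Indeed, f is constant along the null direction of H through x*, so x* is not a strict local extremum.)

degen


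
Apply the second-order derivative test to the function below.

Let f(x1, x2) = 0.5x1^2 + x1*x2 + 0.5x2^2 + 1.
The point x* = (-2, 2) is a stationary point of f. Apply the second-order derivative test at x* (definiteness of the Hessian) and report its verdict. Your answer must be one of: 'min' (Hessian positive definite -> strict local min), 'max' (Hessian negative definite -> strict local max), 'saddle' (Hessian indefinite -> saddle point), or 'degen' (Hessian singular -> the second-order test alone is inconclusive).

Compute the Hessian H = grad^2 f:
  H = [[1, 1], [1, 1]]
Verify stationarity: grad f(x*) = H x* + g = (0, 0).
Eigenvalues of H: 0, 2.
H has a zero eigenvalue (singular; positive semidefinite but not definite), so H is neither positive definite, negative definite, nor indefinite. The second-order test alone is inconclusive -> degen.
(Indeed, f is constant along the null direction of H through x*, so x* is not a strict local extremum.)

degen


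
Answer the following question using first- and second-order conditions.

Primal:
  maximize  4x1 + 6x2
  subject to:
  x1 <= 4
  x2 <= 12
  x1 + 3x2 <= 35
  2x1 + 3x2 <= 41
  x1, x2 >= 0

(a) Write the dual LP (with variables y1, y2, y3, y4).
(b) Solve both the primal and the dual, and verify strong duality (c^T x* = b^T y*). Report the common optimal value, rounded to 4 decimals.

The standard primal-dual pair for 'max c^T x s.t. A x <= b, x >= 0' is:
  Dual:  min b^T y  s.t.  A^T y >= c,  y >= 0.

So the dual LP is:
  minimize  4y1 + 12y2 + 35y3 + 41y4
  subject to:
    y1 + y3 + 2y4 >= 4
    y2 + 3y3 + 3y4 >= 6
    y1, y2, y3, y4 >= 0

Solving the primal: x* = (4, 10.3333).
  primal value c^T x* = 78.
Solving the dual: y* = (2, 0, 2, 0).
  dual value b^T y* = 78.
Strong duality: c^T x* = b^T y*. Confirmed.

78


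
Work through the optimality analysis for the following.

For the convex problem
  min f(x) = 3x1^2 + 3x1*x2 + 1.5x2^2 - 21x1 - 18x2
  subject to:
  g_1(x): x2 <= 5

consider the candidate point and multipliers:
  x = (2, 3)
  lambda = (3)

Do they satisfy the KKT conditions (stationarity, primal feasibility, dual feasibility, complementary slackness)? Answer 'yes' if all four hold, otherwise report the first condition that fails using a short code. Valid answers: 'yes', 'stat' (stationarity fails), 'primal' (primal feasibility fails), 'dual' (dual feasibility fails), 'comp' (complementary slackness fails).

Gradient of f: grad f(x) = Q x + c = (0, -3)
Constraint values g_i(x) = a_i^T x - b_i:
  g_1((2, 3)) = -2
Stationarity residual: grad f(x) + sum_i lambda_i a_i = (0, 0)
  -> stationarity OK
Primal feasibility (all g_i <= 0): OK
Dual feasibility (all lambda_i >= 0): OK
Complementary slackness (lambda_i * g_i(x) = 0 for all i): FAILS

Verdict: the first failing condition is complementary_slackness -> comp.

comp


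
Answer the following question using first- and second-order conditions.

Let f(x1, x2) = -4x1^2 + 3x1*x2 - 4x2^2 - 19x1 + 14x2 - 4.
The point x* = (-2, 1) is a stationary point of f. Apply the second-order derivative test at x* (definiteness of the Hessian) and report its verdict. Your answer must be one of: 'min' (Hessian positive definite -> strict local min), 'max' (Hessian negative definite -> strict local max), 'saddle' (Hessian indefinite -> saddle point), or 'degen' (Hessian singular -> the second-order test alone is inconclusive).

Compute the Hessian H = grad^2 f:
  H = [[-8, 3], [3, -8]]
Verify stationarity: grad f(x*) = H x* + g = (0, 0).
Eigenvalues of H: -11, -5.
Both eigenvalues < 0, so H is negative definite -> x* is a strict local max.

max


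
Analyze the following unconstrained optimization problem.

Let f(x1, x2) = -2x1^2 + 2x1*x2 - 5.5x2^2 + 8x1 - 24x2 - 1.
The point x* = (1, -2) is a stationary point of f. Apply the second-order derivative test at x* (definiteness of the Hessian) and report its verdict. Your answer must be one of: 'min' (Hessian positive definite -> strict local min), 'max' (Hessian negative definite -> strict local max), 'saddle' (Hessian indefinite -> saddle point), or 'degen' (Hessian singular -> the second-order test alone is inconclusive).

Compute the Hessian H = grad^2 f:
  H = [[-4, 2], [2, -11]]
Verify stationarity: grad f(x*) = H x* + g = (0, 0).
Eigenvalues of H: -11.5311, -3.4689.
Both eigenvalues < 0, so H is negative definite -> x* is a strict local max.

max
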